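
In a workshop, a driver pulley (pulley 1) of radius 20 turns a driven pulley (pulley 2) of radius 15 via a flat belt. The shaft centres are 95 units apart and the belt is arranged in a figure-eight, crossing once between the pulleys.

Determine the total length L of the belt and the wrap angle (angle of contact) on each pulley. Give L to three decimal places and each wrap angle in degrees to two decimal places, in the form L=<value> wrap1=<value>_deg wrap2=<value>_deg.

crossed belt: β = asin((r1+r2)/C) = asin(35/95) = 21.6183°
wrap1 = wrap2 = π + 2β = 223.2365°
tangent length = C·cosβ = 88.3176
L = (r1+r2)·wrap + 2·C·cosβ = 35·3.8962 + 2·88.3176 = 313.0027

L=313.003 wrap1=223.24_deg wrap2=223.24_deg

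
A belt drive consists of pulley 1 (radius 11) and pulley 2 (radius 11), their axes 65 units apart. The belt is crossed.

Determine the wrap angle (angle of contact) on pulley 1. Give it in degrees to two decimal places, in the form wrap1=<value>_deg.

crossed belt: β = asin((r1+r2)/C) = asin(22/65) = 19.7832°
wrap1 = wrap2 = π + 2β = 219.5663°

wrap1=219.57_deg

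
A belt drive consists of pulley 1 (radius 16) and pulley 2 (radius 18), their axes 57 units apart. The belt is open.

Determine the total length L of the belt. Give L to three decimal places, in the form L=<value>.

open belt: β = asin((r2−r1)/C) = asin(2/57) = 2.0108°
wrap1 = π − 2β = 175.9784°
wrap2 = π + 2β = 184.0216°
tangent length = C·cosβ = 56.9649
L = r1·wrap1 + r2·wrap2 + 2·C·cosβ = 16·3.0714 + 18·3.2118 + 2·56.9649 = 220.8843

L=220.884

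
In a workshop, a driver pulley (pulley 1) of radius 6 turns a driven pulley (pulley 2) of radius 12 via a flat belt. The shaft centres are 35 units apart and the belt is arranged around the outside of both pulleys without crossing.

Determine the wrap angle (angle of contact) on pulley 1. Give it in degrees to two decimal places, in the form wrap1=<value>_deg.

wrap1=160.26_deg

open belt: β = asin((r2−r1)/C) = asin(6/35) = 9.8709°
wrap1 = π − 2β = 160.2582°
wrap2 = π + 2β = 199.7418°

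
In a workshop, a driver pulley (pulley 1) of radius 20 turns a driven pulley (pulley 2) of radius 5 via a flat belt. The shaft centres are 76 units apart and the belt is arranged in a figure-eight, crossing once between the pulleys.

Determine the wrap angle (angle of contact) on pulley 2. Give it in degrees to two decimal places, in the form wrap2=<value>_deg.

crossed belt: β = asin((r1+r2)/C) = asin(25/76) = 19.2049°
wrap1 = wrap2 = π + 2β = 218.4098°

wrap2=218.41_deg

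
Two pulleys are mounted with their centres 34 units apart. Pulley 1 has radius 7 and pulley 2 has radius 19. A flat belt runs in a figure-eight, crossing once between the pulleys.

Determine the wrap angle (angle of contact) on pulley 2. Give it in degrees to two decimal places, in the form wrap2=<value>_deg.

wrap2=279.76_deg

crossed belt: β = asin((r1+r2)/C) = asin(26/34) = 49.8808°
wrap1 = wrap2 = π + 2β = 279.7617°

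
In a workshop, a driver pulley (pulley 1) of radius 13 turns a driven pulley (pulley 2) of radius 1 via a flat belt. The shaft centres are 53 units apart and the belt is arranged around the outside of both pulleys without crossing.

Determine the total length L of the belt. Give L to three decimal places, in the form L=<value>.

open belt: β = asin((r2−r1)/C) = asin(-12/53) = -13.0861°
wrap1 = π − 2β = 206.1722°
wrap2 = π + 2β = 153.8278°
tangent length = C·cosβ = 51.6236
L = r1·wrap1 + r2·wrap2 + 2·C·cosβ = 13·3.5984 + 1·2.6848 + 2·51.6236 = 152.7111

L=152.711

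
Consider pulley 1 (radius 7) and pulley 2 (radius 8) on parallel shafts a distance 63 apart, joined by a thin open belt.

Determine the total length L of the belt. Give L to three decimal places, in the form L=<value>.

open belt: β = asin((r2−r1)/C) = asin(1/63) = 0.9095°
wrap1 = π − 2β = 178.1810°
wrap2 = π + 2β = 181.8190°
tangent length = C·cosβ = 62.9921
L = r1·wrap1 + r2·wrap2 + 2·C·cosβ = 7·3.1098 + 8·3.1733 + 2·62.9921 = 173.1398

L=173.140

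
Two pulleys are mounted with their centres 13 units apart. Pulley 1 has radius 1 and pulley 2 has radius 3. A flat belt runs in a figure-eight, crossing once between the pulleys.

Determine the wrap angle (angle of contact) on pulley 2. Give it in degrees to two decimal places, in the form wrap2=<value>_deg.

crossed belt: β = asin((r1+r2)/C) = asin(4/13) = 17.9202°
wrap1 = wrap2 = π + 2β = 215.8404°

wrap2=215.84_deg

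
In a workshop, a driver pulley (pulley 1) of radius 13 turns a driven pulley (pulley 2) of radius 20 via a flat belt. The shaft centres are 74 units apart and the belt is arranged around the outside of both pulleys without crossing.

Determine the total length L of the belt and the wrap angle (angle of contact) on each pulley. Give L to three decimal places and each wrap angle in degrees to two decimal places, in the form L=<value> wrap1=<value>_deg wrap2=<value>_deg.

open belt: β = asin((r2−r1)/C) = asin(7/74) = 5.4280°
wrap1 = π − 2β = 169.1440°
wrap2 = π + 2β = 190.8560°
tangent length = C·cosβ = 73.6682
L = r1·wrap1 + r2·wrap2 + 2·C·cosβ = 13·2.9521 + 20·3.3311 + 2·73.6682 = 252.3352

L=252.335 wrap1=169.14_deg wrap2=190.86_deg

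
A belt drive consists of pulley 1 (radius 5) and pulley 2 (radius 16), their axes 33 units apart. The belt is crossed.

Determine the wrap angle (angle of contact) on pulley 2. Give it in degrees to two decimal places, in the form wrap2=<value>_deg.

wrap2=259.04_deg

crossed belt: β = asin((r1+r2)/C) = asin(21/33) = 39.5212°
wrap1 = wrap2 = π + 2β = 259.0424°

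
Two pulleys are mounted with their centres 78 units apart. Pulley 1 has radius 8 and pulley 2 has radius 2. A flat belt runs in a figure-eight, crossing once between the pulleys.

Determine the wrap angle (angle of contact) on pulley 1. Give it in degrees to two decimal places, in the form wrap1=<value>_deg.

wrap1=194.73_deg

crossed belt: β = asin((r1+r2)/C) = asin(10/78) = 7.3659°
wrap1 = wrap2 = π + 2β = 194.7318°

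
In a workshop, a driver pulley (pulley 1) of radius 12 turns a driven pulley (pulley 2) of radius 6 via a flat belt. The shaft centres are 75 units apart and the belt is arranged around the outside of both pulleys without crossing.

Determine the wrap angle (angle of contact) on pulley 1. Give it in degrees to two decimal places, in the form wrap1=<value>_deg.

wrap1=189.18_deg

open belt: β = asin((r2−r1)/C) = asin(-6/75) = -4.5886°
wrap1 = π − 2β = 189.1771°
wrap2 = π + 2β = 170.8229°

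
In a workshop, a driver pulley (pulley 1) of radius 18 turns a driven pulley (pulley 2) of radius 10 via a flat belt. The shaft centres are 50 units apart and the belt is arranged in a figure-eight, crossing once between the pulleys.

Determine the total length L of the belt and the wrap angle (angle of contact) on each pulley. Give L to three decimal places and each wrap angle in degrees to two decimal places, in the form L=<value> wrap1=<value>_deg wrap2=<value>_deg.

L=204.099 wrap1=248.11_deg wrap2=248.11_deg

crossed belt: β = asin((r1+r2)/C) = asin(28/50) = 34.0558°
wrap1 = wrap2 = π + 2β = 248.1116°
tangent length = C·cosβ = 41.4246
L = (r1+r2)·wrap + 2·C·cosβ = 28·4.3304 + 2·41.4246 = 204.0995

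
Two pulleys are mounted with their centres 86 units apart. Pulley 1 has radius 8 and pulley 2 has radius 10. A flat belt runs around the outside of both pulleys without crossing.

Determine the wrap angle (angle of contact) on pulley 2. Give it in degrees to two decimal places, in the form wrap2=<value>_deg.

open belt: β = asin((r2−r1)/C) = asin(2/86) = 1.3326°
wrap1 = π − 2β = 177.3348°
wrap2 = π + 2β = 182.6652°

wrap2=182.67_deg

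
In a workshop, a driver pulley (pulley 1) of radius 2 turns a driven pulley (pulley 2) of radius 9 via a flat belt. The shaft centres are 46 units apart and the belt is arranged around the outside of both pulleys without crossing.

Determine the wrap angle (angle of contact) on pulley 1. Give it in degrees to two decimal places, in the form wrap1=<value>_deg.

open belt: β = asin((r2−r1)/C) = asin(7/46) = 8.7529°
wrap1 = π − 2β = 162.4941°
wrap2 = π + 2β = 197.5059°

wrap1=162.49_deg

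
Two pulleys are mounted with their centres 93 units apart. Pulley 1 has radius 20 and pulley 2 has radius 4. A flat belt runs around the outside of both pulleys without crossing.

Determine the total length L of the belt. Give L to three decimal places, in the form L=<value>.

L=264.158

open belt: β = asin((r2−r1)/C) = asin(-16/93) = -9.9066°
wrap1 = π − 2β = 199.8133°
wrap2 = π + 2β = 160.1867°
tangent length = C·cosβ = 91.6133
L = r1·wrap1 + r2·wrap2 + 2·C·cosβ = 20·3.4874 + 4·2.7958 + 2·91.6133 = 264.1578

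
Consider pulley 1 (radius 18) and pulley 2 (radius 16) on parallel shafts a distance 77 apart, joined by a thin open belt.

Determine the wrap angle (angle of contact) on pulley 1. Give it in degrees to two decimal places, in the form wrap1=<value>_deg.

open belt: β = asin((r2−r1)/C) = asin(-2/77) = -1.4884°
wrap1 = π − 2β = 182.9767°
wrap2 = π + 2β = 177.0233°

wrap1=182.98_deg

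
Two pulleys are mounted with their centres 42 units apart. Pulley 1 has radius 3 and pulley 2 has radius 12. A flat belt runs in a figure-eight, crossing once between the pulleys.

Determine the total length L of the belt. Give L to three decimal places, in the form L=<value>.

L=136.540

crossed belt: β = asin((r1+r2)/C) = asin(15/42) = 20.9248°
wrap1 = wrap2 = π + 2β = 221.8497°
tangent length = C·cosβ = 39.2301
L = (r1+r2)·wrap + 2·C·cosβ = 15·3.8720 + 2·39.2301 = 136.5403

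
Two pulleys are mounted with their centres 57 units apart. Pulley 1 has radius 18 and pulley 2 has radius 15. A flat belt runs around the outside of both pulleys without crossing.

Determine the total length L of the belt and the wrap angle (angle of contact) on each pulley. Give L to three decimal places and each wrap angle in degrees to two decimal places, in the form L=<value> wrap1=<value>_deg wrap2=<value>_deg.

open belt: β = asin((r2−r1)/C) = asin(-3/57) = -3.0170°
wrap1 = π − 2β = 186.0339°
wrap2 = π + 2β = 173.9661°
tangent length = C·cosβ = 56.9210
L = r1·wrap1 + r2·wrap2 + 2·C·cosβ = 18·3.2469 + 15·3.0363 + 2·56.9210 = 217.8305

L=217.830 wrap1=186.03_deg wrap2=173.97_deg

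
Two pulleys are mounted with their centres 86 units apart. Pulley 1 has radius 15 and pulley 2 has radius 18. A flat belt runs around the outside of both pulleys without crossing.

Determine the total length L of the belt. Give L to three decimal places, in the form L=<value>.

open belt: β = asin((r2−r1)/C) = asin(3/86) = 1.9991°
wrap1 = π − 2β = 176.0018°
wrap2 = π + 2β = 183.9982°
tangent length = C·cosβ = 85.9477
L = r1·wrap1 + r2·wrap2 + 2·C·cosβ = 15·3.0718 + 18·3.2114 + 2·85.9477 = 275.7772

L=275.777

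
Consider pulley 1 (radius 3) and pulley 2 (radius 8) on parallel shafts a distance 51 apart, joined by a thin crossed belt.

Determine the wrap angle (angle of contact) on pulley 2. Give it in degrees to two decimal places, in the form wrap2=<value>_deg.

crossed belt: β = asin((r1+r2)/C) = asin(11/51) = 12.4558°
wrap1 = wrap2 = π + 2β = 204.9116°

wrap2=204.91_deg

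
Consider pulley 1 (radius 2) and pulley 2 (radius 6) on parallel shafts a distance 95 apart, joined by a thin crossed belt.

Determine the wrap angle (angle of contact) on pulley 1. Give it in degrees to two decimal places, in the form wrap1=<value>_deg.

wrap1=189.66_deg

crossed belt: β = asin((r1+r2)/C) = asin(8/95) = 4.8306°
wrap1 = wrap2 = π + 2β = 189.6613°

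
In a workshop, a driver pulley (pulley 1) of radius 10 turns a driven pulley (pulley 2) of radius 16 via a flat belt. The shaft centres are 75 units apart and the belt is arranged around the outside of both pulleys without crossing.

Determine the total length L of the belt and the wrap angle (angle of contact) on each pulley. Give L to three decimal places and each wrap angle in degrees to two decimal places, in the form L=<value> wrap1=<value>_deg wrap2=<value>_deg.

L=232.162 wrap1=170.82_deg wrap2=189.18_deg

open belt: β = asin((r2−r1)/C) = asin(6/75) = 4.5886°
wrap1 = π − 2β = 170.8229°
wrap2 = π + 2β = 189.1771°
tangent length = C·cosβ = 74.7596
L = r1·wrap1 + r2·wrap2 + 2·C·cosβ = 10·2.9814 + 16·3.3018 + 2·74.7596 = 232.1617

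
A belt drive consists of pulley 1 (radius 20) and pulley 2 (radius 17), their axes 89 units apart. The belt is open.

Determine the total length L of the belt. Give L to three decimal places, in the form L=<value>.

L=294.340

open belt: β = asin((r2−r1)/C) = asin(-3/89) = -1.9317°
wrap1 = π − 2β = 183.8634°
wrap2 = π + 2β = 176.1366°
tangent length = C·cosβ = 88.9494
L = r1·wrap1 + r2·wrap2 + 2·C·cosβ = 20·3.2090 + 17·3.0742 + 2·88.9494 = 294.3401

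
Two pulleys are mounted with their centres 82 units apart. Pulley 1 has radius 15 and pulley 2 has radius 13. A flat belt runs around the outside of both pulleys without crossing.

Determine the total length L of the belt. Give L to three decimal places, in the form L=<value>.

L=252.013

open belt: β = asin((r2−r1)/C) = asin(-2/82) = -1.3976°
wrap1 = π − 2β = 182.7952°
wrap2 = π + 2β = 177.2048°
tangent length = C·cosβ = 81.9756
L = r1·wrap1 + r2·wrap2 + 2·C·cosβ = 15·3.1904 + 13·3.0928 + 2·81.9756 = 252.0134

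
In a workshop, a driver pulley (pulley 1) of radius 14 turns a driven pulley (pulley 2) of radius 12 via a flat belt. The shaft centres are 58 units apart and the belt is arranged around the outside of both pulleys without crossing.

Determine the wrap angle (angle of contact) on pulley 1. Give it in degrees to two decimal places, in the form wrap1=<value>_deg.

wrap1=183.95_deg

open belt: β = asin((r2−r1)/C) = asin(-2/58) = -1.9761°
wrap1 = π − 2β = 183.9522°
wrap2 = π + 2β = 176.0478°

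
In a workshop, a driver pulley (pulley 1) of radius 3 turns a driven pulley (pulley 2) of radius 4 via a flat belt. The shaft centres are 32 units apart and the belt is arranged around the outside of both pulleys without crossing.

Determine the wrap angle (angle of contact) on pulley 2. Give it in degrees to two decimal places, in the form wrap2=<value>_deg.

open belt: β = asin((r2−r1)/C) = asin(1/32) = 1.7908°
wrap1 = π − 2β = 176.4184°
wrap2 = π + 2β = 183.5816°

wrap2=183.58_deg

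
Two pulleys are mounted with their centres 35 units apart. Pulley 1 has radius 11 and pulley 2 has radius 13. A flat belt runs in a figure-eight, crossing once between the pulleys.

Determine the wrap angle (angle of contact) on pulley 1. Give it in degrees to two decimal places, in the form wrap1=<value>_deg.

crossed belt: β = asin((r1+r2)/C) = asin(24/35) = 43.2918°
wrap1 = wrap2 = π + 2β = 266.5836°

wrap1=266.58_deg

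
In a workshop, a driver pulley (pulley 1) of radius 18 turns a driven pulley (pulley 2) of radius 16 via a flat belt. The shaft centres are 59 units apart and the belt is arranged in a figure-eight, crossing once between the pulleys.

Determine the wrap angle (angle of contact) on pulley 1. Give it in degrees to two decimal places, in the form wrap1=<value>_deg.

crossed belt: β = asin((r1+r2)/C) = asin(34/59) = 35.1887°
wrap1 = wrap2 = π + 2β = 250.3774°

wrap1=250.38_deg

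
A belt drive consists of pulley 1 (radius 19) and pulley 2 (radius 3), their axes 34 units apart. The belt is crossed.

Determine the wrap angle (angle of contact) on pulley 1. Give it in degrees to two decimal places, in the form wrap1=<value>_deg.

crossed belt: β = asin((r1+r2)/C) = asin(22/34) = 40.3202°
wrap1 = wrap2 = π + 2β = 260.6404°

wrap1=260.64_deg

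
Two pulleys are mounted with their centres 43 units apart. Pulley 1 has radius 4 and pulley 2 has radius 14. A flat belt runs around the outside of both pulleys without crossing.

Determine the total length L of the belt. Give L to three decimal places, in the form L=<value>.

open belt: β = asin((r2−r1)/C) = asin(10/43) = 13.4477°
wrap1 = π − 2β = 153.1045°
wrap2 = π + 2β = 206.8955°
tangent length = C·cosβ = 41.8210
L = r1·wrap1 + r2·wrap2 + 2·C·cosβ = 4·2.6722 + 14·3.6110 + 2·41.8210 = 144.8849

L=144.885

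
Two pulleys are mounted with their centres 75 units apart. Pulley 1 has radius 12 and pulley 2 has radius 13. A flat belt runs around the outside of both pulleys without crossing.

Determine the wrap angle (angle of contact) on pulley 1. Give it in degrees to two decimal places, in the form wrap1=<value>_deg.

wrap1=178.47_deg

open belt: β = asin((r2−r1)/C) = asin(1/75) = 0.7640°
wrap1 = π − 2β = 178.4721°
wrap2 = π + 2β = 181.5279°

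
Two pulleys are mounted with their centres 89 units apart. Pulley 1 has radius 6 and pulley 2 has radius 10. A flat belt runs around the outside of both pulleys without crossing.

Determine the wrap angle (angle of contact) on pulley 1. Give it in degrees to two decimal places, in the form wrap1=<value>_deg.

wrap1=174.85_deg

open belt: β = asin((r2−r1)/C) = asin(4/89) = 2.5760°
wrap1 = π − 2β = 174.8481°
wrap2 = π + 2β = 185.1519°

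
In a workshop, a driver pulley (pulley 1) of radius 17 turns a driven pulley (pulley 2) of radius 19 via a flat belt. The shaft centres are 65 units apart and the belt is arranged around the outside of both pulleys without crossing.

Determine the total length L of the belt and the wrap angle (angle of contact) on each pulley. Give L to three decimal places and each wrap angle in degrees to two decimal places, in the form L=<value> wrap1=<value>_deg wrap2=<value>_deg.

open belt: β = asin((r2−r1)/C) = asin(2/65) = 1.7632°
wrap1 = π − 2β = 176.4735°
wrap2 = π + 2β = 183.5265°
tangent length = C·cosβ = 64.9692
L = r1·wrap1 + r2·wrap2 + 2·C·cosβ = 17·3.0800 + 19·3.2031 + 2·64.9692 = 243.1589

L=243.159 wrap1=176.47_deg wrap2=183.53_deg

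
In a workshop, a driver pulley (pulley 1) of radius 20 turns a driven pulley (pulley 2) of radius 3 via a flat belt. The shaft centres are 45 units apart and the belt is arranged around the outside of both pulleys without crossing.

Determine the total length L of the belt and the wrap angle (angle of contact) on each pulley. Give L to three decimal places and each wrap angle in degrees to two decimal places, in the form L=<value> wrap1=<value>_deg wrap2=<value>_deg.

L=168.759 wrap1=224.39_deg wrap2=135.61_deg

open belt: β = asin((r2−r1)/C) = asin(-17/45) = -22.1961°
wrap1 = π − 2β = 224.3922°
wrap2 = π + 2β = 135.6078°
tangent length = C·cosβ = 41.6653
L = r1·wrap1 + r2·wrap2 + 2·C·cosβ = 20·3.9164 + 3·2.3668 + 2·41.6653 = 168.7587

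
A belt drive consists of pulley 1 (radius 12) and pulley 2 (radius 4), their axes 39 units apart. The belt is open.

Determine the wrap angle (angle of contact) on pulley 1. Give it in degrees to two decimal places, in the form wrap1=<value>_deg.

open belt: β = asin((r2−r1)/C) = asin(-8/39) = -11.8370°
wrap1 = π − 2β = 203.6740°
wrap2 = π + 2β = 156.3260°

wrap1=203.67_deg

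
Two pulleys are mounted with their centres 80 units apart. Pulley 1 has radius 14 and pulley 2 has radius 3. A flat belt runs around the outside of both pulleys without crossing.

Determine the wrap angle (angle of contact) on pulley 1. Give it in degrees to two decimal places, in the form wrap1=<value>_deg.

open belt: β = asin((r2−r1)/C) = asin(-11/80) = -7.9032°
wrap1 = π − 2β = 195.8064°
wrap2 = π + 2β = 164.1936°

wrap1=195.81_deg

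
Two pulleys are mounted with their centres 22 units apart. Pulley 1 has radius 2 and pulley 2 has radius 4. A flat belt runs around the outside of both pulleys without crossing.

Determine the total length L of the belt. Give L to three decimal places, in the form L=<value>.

open belt: β = asin((r2−r1)/C) = asin(2/22) = 5.2159°
wrap1 = π − 2β = 169.5682°
wrap2 = π + 2β = 190.4318°
tangent length = C·cosβ = 21.9089
L = r1·wrap1 + r2·wrap2 + 2·C·cosβ = 2·2.9595 + 4·3.3237 + 2·21.9089 = 63.0315

L=63.031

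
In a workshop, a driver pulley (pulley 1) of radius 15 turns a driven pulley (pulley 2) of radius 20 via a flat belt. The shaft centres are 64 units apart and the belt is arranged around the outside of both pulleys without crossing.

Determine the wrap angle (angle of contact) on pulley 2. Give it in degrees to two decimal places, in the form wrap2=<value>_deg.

open belt: β = asin((r2−r1)/C) = asin(5/64) = 4.4808°
wrap1 = π − 2β = 171.0384°
wrap2 = π + 2β = 188.9616°

wrap2=188.96_deg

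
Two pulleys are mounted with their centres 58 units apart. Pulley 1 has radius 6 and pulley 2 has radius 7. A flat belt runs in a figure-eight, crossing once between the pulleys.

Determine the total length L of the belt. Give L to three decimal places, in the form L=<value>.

L=159.767

crossed belt: β = asin((r1+r2)/C) = asin(13/58) = 12.9522°
wrap1 = wrap2 = π + 2β = 205.9044°
tangent length = C·cosβ = 56.5243
L = (r1+r2)·wrap + 2·C·cosβ = 13·3.5937 + 2·56.5243 = 159.7669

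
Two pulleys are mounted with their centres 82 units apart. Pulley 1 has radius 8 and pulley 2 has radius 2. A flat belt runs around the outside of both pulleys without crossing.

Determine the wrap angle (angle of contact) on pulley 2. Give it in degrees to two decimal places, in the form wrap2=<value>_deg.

open belt: β = asin((r2−r1)/C) = asin(-6/82) = -4.1961°
wrap1 = π − 2β = 188.3922°
wrap2 = π + 2β = 171.6078°

wrap2=171.61_deg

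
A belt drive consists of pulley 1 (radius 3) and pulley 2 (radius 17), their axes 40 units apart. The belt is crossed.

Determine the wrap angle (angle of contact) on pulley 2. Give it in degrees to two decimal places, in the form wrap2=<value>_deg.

crossed belt: β = asin((r1+r2)/C) = asin(20/40) = 30.0000°
wrap1 = wrap2 = π + 2β = 240.0000°

wrap2=240.00_deg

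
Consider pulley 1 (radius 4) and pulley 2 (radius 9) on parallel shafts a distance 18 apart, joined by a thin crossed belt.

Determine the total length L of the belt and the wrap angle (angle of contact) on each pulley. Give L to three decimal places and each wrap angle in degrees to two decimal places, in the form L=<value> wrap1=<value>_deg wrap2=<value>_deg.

L=86.723 wrap1=272.48_deg wrap2=272.48_deg

crossed belt: β = asin((r1+r2)/C) = asin(13/18) = 46.2383°
wrap1 = wrap2 = π + 2β = 272.4765°
tangent length = C·cosβ = 12.4499
L = (r1+r2)·wrap + 2·C·cosβ = 13·4.7556 + 2·12.4499 = 86.7228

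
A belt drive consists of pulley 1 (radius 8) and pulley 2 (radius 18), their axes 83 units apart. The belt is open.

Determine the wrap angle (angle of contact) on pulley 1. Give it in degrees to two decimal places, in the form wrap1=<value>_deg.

open belt: β = asin((r2−r1)/C) = asin(10/83) = 6.9199°
wrap1 = π − 2β = 166.1602°
wrap2 = π + 2β = 193.8398°

wrap1=166.16_deg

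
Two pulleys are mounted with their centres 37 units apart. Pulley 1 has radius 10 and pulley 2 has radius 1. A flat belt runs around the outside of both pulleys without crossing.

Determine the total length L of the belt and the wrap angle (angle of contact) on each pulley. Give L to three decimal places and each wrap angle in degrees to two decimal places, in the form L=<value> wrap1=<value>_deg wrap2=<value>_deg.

L=110.758 wrap1=208.16_deg wrap2=151.84_deg

open belt: β = asin((r2−r1)/C) = asin(-9/37) = -14.0780°
wrap1 = π − 2β = 208.1561°
wrap2 = π + 2β = 151.8439°
tangent length = C·cosβ = 35.8887
L = r1·wrap1 + r2·wrap2 + 2·C·cosβ = 10·3.6330 + 1·2.6502 + 2·35.8887 = 110.7577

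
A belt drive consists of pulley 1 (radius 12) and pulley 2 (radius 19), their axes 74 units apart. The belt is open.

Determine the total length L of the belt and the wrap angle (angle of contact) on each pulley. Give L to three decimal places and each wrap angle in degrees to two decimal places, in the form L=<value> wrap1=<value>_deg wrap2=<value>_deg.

L=246.052 wrap1=169.14_deg wrap2=190.86_deg

open belt: β = asin((r2−r1)/C) = asin(7/74) = 5.4280°
wrap1 = π − 2β = 169.1440°
wrap2 = π + 2β = 190.8560°
tangent length = C·cosβ = 73.6682
L = r1·wrap1 + r2·wrap2 + 2·C·cosβ = 12·2.9521 + 19·3.3311 + 2·73.6682 = 246.0520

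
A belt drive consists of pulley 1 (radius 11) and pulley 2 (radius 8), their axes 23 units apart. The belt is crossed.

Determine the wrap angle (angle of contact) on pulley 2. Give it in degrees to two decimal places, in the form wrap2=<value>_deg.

crossed belt: β = asin((r1+r2)/C) = asin(19/23) = 55.6988°
wrap1 = wrap2 = π + 2β = 291.3977°

wrap2=291.40_deg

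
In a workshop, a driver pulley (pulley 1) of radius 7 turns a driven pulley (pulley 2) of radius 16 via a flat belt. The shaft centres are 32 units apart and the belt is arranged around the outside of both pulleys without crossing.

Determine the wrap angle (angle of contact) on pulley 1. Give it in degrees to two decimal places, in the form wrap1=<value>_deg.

open belt: β = asin((r2−r1)/C) = asin(9/32) = 16.3348°
wrap1 = π − 2β = 147.3304°
wrap2 = π + 2β = 212.6696°

wrap1=147.33_deg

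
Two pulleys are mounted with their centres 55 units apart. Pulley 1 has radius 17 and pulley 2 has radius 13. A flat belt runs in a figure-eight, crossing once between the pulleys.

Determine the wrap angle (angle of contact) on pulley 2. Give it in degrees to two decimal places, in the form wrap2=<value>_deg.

wrap2=246.11_deg

crossed belt: β = asin((r1+r2)/C) = asin(30/55) = 33.0557°
wrap1 = wrap2 = π + 2β = 246.1115°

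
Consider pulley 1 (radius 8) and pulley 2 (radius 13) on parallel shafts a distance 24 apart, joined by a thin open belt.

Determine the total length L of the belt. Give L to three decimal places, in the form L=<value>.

open belt: β = asin((r2−r1)/C) = asin(5/24) = 12.0247°
wrap1 = π − 2β = 155.9506°
wrap2 = π + 2β = 204.0494°
tangent length = C·cosβ = 23.4734
L = r1·wrap1 + r2·wrap2 + 2·C·cosβ = 8·2.7219 + 13·3.5613 + 2·23.4734 = 115.0189

L=115.019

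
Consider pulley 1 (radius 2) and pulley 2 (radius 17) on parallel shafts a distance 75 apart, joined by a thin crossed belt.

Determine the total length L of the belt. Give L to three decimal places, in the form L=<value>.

crossed belt: β = asin((r1+r2)/C) = asin(19/75) = 14.6748°
wrap1 = wrap2 = π + 2β = 209.3497°
tangent length = C·cosβ = 72.5534
L = (r1+r2)·wrap + 2·C·cosβ = 19·3.6538 + 2·72.5534 = 214.5298

L=214.530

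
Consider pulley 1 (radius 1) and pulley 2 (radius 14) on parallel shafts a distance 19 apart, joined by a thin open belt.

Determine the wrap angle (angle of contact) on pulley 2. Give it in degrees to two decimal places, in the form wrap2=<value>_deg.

wrap2=266.35_deg

open belt: β = asin((r2−r1)/C) = asin(13/19) = 43.1736°
wrap1 = π − 2β = 93.6529°
wrap2 = π + 2β = 266.3471°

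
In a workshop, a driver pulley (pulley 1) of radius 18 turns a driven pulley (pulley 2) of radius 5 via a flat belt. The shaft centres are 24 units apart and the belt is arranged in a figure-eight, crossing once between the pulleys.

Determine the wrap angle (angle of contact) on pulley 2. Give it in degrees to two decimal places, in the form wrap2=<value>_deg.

crossed belt: β = asin((r1+r2)/C) = asin(23/24) = 73.4022°
wrap1 = wrap2 = π + 2β = 326.8043°

wrap2=326.80_deg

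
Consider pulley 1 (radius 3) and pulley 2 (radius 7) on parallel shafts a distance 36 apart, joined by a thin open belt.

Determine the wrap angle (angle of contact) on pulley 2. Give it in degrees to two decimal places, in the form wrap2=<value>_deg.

open belt: β = asin((r2−r1)/C) = asin(4/36) = 6.3794°
wrap1 = π − 2β = 167.2413°
wrap2 = π + 2β = 192.7587°

wrap2=192.76_deg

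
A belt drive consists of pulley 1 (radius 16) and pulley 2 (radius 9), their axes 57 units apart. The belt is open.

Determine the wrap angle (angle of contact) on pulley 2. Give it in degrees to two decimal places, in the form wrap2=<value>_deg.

open belt: β = asin((r2−r1)/C) = asin(-7/57) = -7.0541°
wrap1 = π − 2β = 194.1083°
wrap2 = π + 2β = 165.8917°

wrap2=165.89_deg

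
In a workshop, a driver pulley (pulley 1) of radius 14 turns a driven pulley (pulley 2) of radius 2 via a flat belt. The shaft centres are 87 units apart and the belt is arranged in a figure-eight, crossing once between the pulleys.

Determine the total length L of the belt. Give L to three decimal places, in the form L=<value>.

crossed belt: β = asin((r1+r2)/C) = asin(16/87) = 10.5975°
wrap1 = wrap2 = π + 2β = 201.1950°
tangent length = C·cosβ = 85.5161
L = (r1+r2)·wrap + 2·C·cosβ = 16·3.5115 + 2·85.5161 = 227.2164

L=227.216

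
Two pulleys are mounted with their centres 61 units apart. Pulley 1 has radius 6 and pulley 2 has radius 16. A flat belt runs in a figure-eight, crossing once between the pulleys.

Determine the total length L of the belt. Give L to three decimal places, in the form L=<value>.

crossed belt: β = asin((r1+r2)/C) = asin(22/61) = 21.1405°
wrap1 = wrap2 = π + 2β = 222.2809°
tangent length = C·cosβ = 56.8946
L = (r1+r2)·wrap + 2·C·cosβ = 22·3.8795 + 2·56.8946 = 199.1390

L=199.139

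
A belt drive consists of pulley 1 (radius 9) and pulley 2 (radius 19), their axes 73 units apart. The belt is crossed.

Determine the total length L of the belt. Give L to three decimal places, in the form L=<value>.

L=244.842

crossed belt: β = asin((r1+r2)/C) = asin(28/73) = 22.5545°
wrap1 = wrap2 = π + 2β = 225.1089°
tangent length = C·cosβ = 67.4166
L = (r1+r2)·wrap + 2·C·cosβ = 28·3.9289 + 2·67.4166 = 244.8422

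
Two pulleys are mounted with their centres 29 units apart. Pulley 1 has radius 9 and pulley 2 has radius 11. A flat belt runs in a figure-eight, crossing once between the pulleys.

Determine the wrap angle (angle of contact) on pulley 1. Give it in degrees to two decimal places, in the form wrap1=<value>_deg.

wrap1=267.21_deg

crossed belt: β = asin((r1+r2)/C) = asin(20/29) = 43.6028°
wrap1 = wrap2 = π + 2β = 267.2056°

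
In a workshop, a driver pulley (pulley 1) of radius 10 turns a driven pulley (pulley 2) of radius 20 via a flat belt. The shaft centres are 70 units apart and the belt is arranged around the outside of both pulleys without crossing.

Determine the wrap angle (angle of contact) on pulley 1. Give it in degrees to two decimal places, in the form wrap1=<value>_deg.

wrap1=163.57_deg

open belt: β = asin((r2−r1)/C) = asin(10/70) = 8.2132°
wrap1 = π − 2β = 163.5736°
wrap2 = π + 2β = 196.4264°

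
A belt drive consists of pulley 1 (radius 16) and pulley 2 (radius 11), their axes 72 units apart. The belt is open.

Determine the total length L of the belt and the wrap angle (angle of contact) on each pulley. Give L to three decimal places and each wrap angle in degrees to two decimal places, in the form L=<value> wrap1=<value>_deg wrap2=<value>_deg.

open belt: β = asin((r2−r1)/C) = asin(-5/72) = -3.9821°
wrap1 = π − 2β = 187.9642°
wrap2 = π + 2β = 172.0358°
tangent length = C·cosβ = 71.8262
L = r1·wrap1 + r2·wrap2 + 2·C·cosβ = 16·3.2806 + 11·3.0026 + 2·71.8262 = 229.1704

L=229.170 wrap1=187.96_deg wrap2=172.04_deg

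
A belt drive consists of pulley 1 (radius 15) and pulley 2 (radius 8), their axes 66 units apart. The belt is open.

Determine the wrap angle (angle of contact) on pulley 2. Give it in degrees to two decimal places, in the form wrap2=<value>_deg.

wrap2=167.82_deg

open belt: β = asin((r2−r1)/C) = asin(-7/66) = -6.0883°
wrap1 = π − 2β = 192.1766°
wrap2 = π + 2β = 167.8234°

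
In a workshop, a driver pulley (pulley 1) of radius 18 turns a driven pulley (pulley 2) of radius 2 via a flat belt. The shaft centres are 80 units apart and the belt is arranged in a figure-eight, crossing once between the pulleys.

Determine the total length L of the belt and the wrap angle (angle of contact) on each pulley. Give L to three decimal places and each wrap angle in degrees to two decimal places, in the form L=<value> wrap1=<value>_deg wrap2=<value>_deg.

L=227.858 wrap1=208.96_deg wrap2=208.96_deg

crossed belt: β = asin((r1+r2)/C) = asin(20/80) = 14.4775°
wrap1 = wrap2 = π + 2β = 208.9550°
tangent length = C·cosβ = 77.4597
L = (r1+r2)·wrap + 2·C·cosβ = 20·3.6470 + 2·77.4597 = 227.8584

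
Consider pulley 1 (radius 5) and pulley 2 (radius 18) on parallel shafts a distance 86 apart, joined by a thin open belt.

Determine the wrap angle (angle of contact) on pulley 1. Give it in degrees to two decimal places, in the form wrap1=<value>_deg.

wrap1=162.61_deg

open belt: β = asin((r2−r1)/C) = asin(13/86) = 8.6943°
wrap1 = π − 2β = 162.6114°
wrap2 = π + 2β = 197.3886°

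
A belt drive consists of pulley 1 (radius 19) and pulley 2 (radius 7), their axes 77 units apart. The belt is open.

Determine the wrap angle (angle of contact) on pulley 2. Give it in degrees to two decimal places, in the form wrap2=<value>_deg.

open belt: β = asin((r2−r1)/C) = asin(-12/77) = -8.9658°
wrap1 = π − 2β = 197.9315°
wrap2 = π + 2β = 162.0685°

wrap2=162.07_deg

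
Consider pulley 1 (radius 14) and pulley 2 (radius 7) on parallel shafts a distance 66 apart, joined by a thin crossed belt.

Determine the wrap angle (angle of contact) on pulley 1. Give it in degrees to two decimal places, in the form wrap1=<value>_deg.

wrap1=217.11_deg

crossed belt: β = asin((r1+r2)/C) = asin(21/66) = 18.5530°
wrap1 = wrap2 = π + 2β = 217.1060°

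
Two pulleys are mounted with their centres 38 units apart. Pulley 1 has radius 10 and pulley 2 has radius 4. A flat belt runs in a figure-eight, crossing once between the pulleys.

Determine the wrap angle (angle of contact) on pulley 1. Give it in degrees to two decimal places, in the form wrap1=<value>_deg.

crossed belt: β = asin((r1+r2)/C) = asin(14/38) = 21.6183°
wrap1 = wrap2 = π + 2β = 223.2365°

wrap1=223.24_deg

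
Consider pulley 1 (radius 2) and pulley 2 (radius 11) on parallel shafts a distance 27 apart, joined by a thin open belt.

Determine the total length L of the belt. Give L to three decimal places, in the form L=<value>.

open belt: β = asin((r2−r1)/C) = asin(9/27) = 19.4712°
wrap1 = π − 2β = 141.0576°
wrap2 = π + 2β = 218.9424°
tangent length = C·cosβ = 25.4558
L = r1·wrap1 + r2·wrap2 + 2·C·cosβ = 2·2.4619 + 11·3.8213 + 2·25.4558 = 97.8695

L=97.869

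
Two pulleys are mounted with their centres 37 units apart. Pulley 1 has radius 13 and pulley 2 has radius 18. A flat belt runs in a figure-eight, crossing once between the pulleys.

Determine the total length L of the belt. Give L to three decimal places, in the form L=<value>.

L=199.373

crossed belt: β = asin((r1+r2)/C) = asin(31/37) = 56.9125°
wrap1 = wrap2 = π + 2β = 293.8250°
tangent length = C·cosβ = 20.1990
L = (r1+r2)·wrap + 2·C·cosβ = 31·5.1282 + 2·20.1990 = 199.3726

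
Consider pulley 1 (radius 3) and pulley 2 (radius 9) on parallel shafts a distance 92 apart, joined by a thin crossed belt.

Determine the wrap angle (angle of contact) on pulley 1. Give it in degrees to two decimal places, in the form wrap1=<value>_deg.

crossed belt: β = asin((r1+r2)/C) = asin(12/92) = 7.4947°
wrap1 = wrap2 = π + 2β = 194.9894°

wrap1=194.99_deg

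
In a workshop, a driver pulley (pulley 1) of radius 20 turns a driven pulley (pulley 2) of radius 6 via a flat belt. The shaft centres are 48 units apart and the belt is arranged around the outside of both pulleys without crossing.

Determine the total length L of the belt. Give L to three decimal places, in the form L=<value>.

open belt: β = asin((r2−r1)/C) = asin(-14/48) = -16.9578°
wrap1 = π − 2β = 213.9155°
wrap2 = π + 2β = 146.0845°
tangent length = C·cosβ = 45.9130
L = r1·wrap1 + r2·wrap2 + 2·C·cosβ = 20·3.7335 + 6·2.5497 + 2·45.9130 = 181.7945

L=181.794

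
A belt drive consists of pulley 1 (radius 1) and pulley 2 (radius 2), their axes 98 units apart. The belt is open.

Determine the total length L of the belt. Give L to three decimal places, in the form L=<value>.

open belt: β = asin((r2−r1)/C) = asin(1/98) = 0.5847°
wrap1 = π − 2β = 178.8307°
wrap2 = π + 2β = 181.1693°
tangent length = C·cosβ = 97.9949
L = r1·wrap1 + r2·wrap2 + 2·C·cosβ = 1·3.1212 + 2·3.1620 + 2·97.9949 = 205.4350

L=205.435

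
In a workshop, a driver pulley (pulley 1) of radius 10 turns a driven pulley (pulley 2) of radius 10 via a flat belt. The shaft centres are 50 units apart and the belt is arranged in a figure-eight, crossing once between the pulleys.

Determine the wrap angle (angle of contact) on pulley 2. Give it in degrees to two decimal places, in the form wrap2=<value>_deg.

crossed belt: β = asin((r1+r2)/C) = asin(20/50) = 23.5782°
wrap1 = wrap2 = π + 2β = 227.1564°

wrap2=227.16_deg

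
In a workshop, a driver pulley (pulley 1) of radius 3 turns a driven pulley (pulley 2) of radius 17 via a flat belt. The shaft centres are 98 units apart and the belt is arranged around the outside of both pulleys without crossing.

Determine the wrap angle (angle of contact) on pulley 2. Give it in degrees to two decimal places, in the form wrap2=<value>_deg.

open belt: β = asin((r2−r1)/C) = asin(14/98) = 8.2132°
wrap1 = π − 2β = 163.5736°
wrap2 = π + 2β = 196.4264°

wrap2=196.43_deg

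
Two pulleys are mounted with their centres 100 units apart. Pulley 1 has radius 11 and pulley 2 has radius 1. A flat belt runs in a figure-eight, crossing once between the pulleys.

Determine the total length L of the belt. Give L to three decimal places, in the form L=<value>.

L=239.141

crossed belt: β = asin((r1+r2)/C) = asin(12/100) = 6.8921°
wrap1 = wrap2 = π + 2β = 193.7842°
tangent length = C·cosβ = 99.2774
L = (r1+r2)·wrap + 2·C·cosβ = 12·3.3822 + 2·99.2774 = 239.1408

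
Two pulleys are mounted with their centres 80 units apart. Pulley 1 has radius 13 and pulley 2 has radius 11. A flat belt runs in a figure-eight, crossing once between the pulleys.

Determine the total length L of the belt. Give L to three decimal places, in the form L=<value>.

crossed belt: β = asin((r1+r2)/C) = asin(24/80) = 17.4576°
wrap1 = wrap2 = π + 2β = 214.9152°
tangent length = C·cosβ = 76.3151
L = (r1+r2)·wrap + 2·C·cosβ = 24·3.7510 + 2·76.3151 = 242.6537

L=242.654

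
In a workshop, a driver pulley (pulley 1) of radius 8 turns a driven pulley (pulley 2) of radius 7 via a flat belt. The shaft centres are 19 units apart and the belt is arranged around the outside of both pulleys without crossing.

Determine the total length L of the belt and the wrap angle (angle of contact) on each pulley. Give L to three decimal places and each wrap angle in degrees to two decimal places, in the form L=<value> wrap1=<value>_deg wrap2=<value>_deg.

open belt: β = asin((r2−r1)/C) = asin(-1/19) = -3.0170°
wrap1 = π − 2β = 186.0339°
wrap2 = π + 2β = 173.9661°
tangent length = C·cosβ = 18.9737
L = r1·wrap1 + r2·wrap2 + 2·C·cosβ = 8·3.2469 + 7·3.0363 + 2·18.9737 = 85.1765

L=85.177 wrap1=186.03_deg wrap2=173.97_deg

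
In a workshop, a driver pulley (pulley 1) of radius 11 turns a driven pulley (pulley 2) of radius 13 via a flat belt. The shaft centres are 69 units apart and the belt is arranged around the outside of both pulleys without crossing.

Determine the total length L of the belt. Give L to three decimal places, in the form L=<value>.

L=213.456

open belt: β = asin((r2−r1)/C) = asin(2/69) = 1.6610°
wrap1 = π − 2β = 176.6780°
wrap2 = π + 2β = 183.3220°
tangent length = C·cosβ = 68.9710
L = r1·wrap1 + r2·wrap2 + 2·C·cosβ = 11·3.0836 + 13·3.1996 + 2·68.9710 = 213.4562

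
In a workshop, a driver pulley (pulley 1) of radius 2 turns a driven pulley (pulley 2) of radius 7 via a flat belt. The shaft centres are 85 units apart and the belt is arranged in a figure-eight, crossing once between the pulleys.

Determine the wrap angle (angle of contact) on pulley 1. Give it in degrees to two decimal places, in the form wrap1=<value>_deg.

wrap1=192.16_deg

crossed belt: β = asin((r1+r2)/C) = asin(9/85) = 6.0780°
wrap1 = wrap2 = π + 2β = 192.1560°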